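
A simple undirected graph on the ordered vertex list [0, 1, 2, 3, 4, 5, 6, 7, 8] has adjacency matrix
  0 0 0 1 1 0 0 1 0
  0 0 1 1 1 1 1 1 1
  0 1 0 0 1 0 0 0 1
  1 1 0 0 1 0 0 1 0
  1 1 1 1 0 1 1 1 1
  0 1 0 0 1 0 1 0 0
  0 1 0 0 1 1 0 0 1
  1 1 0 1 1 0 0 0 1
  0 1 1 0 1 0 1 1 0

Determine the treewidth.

3

A width-3 tree decomposition is:
Bags: B1 = {1, 4, 7, 8}  B2 = {1, 3, 4, 7}  B3 = {1, 2, 4, 8}  B4 = {1, 4, 6, 8}  B5 = {1, 4, 5, 6}  B6 = {0, 3, 4, 7}
Tree: B1–B2, B1–B3, B3–B4, B4–B5, B2–B6
The largest bag has 4 vertices, giving width 3; this decomposition certifies tw(G) ≤ 3. On the other hand G contains the 4-clique {0, 3, 4, 7}. A clique must lie in a single bag of any decomposition, so no decomposition can have width below 3. Hence tw(G) = 3 exactly.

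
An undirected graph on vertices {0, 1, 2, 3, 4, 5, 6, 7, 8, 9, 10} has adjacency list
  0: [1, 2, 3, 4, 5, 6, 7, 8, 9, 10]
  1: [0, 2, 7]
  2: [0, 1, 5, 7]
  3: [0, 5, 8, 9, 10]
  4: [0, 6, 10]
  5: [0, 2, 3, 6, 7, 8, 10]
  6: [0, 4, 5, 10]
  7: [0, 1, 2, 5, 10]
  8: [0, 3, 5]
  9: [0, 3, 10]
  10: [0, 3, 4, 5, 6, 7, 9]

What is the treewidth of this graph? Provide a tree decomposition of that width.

Treewidth 3.
One such decomposition:
Bags: B1 = {0, 3, 5, 10}  B2 = {0, 3, 9, 10}  B3 = {0, 5, 7, 10}  B4 = {0, 5, 6, 10}  B5 = {0, 2, 5, 7}  B6 = {0, 3, 5, 8}  B7 = {0, 1, 2, 7}  B8 = {0, 4, 6, 10}
Tree: B1–B2, B1–B3, B3–B4, B3–B5, B1–B6, B5–B7, B4–B8

Every bag has size at most 4, so the width is 4 − 1 = 3 and tw(G) ≤ 3. Conversely, {0, 1, 2, 7} is a clique of size 4, and the vertices of any clique must share a bag in every tree decomposition; so some bag has ≥ 4 vertices and tw(G) ≥ 3. Therefore the treewidth is 3.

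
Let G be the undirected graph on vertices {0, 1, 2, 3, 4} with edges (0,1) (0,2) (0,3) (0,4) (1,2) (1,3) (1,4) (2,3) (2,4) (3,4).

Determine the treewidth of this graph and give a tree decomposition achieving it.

With just one bag of size 5, the width is 5 − 1 = 4, so tw(G) ≤ 4. For the lower bound, the 5 vertices {0, 1, 2, 3, 4} are pairwise adjacent, and any tree decomposition puts a clique entirely inside one bag — forcing width ≥ 4. Therefore the treewidth is 4.

Treewidth 4.
One such decomposition:
Bags: B1 = {0, 1, 2, 3, 4}
Tree: (single bag)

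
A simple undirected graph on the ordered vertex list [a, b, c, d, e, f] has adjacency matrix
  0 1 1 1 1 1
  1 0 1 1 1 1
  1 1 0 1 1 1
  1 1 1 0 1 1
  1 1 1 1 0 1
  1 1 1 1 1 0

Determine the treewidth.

5

A width-5 tree decomposition is:
Bags: B1 = {a, b, c, d, e, f}
Tree: (single bag)
A single bag containing all 6 vertices is trivially a valid decomposition of width 5. For the lower bound, the 6 vertices {a, b, c, d, e, f} are pairwise adjacent, and any tree decomposition puts a clique entirely inside one bag — forcing width ≥ 5. Combining the bounds, tw(G) = 5.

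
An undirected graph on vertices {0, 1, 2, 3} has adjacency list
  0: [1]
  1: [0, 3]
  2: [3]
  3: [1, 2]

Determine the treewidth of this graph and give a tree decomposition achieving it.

The largest bag has 2 vertices, giving width 1; this decomposition certifies tw(G) ≤ 1. G has an edge, so its treewidth is at least 1. Hence tw(G) = 1 exactly.

Treewidth 1.
Bags: B1 = {2, 3}  B2 = {1, 3}  B3 = {0, 1}
Tree: B1–B2, B2–B3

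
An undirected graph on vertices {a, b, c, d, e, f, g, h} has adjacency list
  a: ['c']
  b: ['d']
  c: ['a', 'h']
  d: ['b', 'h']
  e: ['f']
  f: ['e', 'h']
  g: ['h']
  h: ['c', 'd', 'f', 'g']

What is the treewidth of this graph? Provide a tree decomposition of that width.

The largest bag has 2 vertices, giving width 1; this decomposition certifies tw(G) ≤ 1. G has an edge, so its treewidth is at least 1. Therefore the treewidth is 1.

Treewidth 1.
One such decomposition:
Bags: B1 = {c, h}  B2 = {f, h}  B3 = {g, h}  B4 = {e, f}  B5 = {d, h}  B6 = {b, d}  B7 = {a, c}
Tree: B1–B2, B1–B3, B2–B4, B3–B5, B5–B6, B1–B7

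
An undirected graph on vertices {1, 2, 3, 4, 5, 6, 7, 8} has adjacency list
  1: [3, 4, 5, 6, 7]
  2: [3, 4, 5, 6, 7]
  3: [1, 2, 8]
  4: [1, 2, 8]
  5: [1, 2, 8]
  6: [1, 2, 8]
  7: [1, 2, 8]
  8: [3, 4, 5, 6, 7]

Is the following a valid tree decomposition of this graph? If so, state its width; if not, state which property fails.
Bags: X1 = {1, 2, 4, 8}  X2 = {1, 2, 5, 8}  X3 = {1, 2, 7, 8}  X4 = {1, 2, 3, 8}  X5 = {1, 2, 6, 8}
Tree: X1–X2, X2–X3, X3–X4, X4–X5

Vertex coverage: the bags together contain {1, 2, 3, 4, 5, 6, 7, 8}, the full vertex set. Edge coverage: each edge of G has both endpoints in at least one bag. Running intersection: for every vertex, the bags containing it form a connected subtree. All three properties hold, so this is a valid tree decomposition of width max|bag| − 1 = 3, and hence tw(G) ≤ 3.

Yes; width 3.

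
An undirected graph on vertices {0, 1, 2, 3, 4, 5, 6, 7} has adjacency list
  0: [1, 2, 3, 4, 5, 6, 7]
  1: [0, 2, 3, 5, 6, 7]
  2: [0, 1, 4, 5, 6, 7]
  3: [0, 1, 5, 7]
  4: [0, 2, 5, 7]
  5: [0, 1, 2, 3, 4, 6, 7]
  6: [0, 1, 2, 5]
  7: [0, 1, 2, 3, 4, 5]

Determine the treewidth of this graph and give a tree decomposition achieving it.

Each bag holds 5 vertices, so the decomposition has width 4, which upper-bounds the treewidth. On the other hand G contains the 5-clique {0, 1, 2, 5, 6}. A clique must lie in a single bag of any decomposition, so no decomposition can have width below 4. Combining the bounds, tw(G) = 4.

Treewidth 4.
Bags: B1 = {0, 1, 2, 5, 6}  B2 = {0, 1, 2, 5, 7}  B3 = {0, 1, 3, 5, 7}  B4 = {0, 2, 4, 5, 7}
Tree: B1–B2, B2–B3, B2–B4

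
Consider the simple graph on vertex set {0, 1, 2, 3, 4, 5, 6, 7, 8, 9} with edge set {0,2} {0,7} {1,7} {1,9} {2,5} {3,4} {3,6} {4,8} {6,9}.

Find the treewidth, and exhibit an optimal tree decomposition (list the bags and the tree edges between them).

Treewidth 1.
One optimal decomposition is:
Bags: B1 = {4, 8}  B2 = {3, 4}  B3 = {3, 6}  B4 = {6, 9}  B5 = {1, 9}  B6 = {1, 7}  B7 = {0, 7}  B8 = {0, 2}  B9 = {2, 5}
Tree: B1–B2, B2–B3, B3–B4, B4–B5, B5–B6, B6–B7, B7–B8, B8–B9

The largest bag has 2 vertices, giving width 1; this decomposition certifies tw(G) ≤ 1. Any graph with an edge has treewidth ≥ 1, and G has the edge 8–4. Hence tw(G) = 1 exactly.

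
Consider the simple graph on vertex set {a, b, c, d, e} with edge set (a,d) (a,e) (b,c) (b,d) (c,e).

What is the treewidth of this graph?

2

A width-2 tree decomposition is:
Bags: B1 = {b, c, e}  B2 = {b, d, e}  B3 = {a, d, e}
Tree: B1–B2, B2–B3
The largest bag has 3 vertices, giving width 2; this decomposition certifies tw(G) ≤ 2. The edges e–c–b–d–a–e form a cycle, so G is not a tree and its treewidth is at least 2. Combining the bounds, tw(G) = 2.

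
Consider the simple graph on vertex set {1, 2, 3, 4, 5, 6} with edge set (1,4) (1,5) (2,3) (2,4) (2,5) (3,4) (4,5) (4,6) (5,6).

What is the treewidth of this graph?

A width-2 tree decomposition is:
Bags: B1 = {2, 4, 5}  B2 = {2, 3, 4}  B3 = {4, 5, 6}  B4 = {1, 4, 5}
Tree: B1–B2, B1–B3, B1–B4
The largest bag has 3 vertices, giving width 2; this decomposition certifies tw(G) ≤ 2. For the lower bound, the 3 vertices {2, 3, 4} are pairwise adjacent, and any tree decomposition puts a clique entirely inside one bag — forcing width ≥ 2. Combining the bounds, tw(G) = 2.

2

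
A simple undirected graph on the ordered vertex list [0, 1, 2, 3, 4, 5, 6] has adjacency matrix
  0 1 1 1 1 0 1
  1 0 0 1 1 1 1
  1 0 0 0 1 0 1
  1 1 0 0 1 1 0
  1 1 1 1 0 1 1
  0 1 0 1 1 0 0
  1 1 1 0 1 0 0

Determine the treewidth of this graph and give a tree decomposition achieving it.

Treewidth 3.
Bags: B1 = {0, 1, 3, 4}  B2 = {1, 3, 4, 5}  B3 = {0, 1, 4, 6}  B4 = {0, 2, 4, 6}
Tree: B1–B2, B1–B3, B3–B4

The largest bag has 4 vertices, giving width 3; this decomposition certifies tw(G) ≤ 3. For the lower bound, the 4 vertices {0, 1, 3, 4} are pairwise adjacent, and any tree decomposition puts a clique entirely inside one bag — forcing width ≥ 3. Therefore the treewidth is 3.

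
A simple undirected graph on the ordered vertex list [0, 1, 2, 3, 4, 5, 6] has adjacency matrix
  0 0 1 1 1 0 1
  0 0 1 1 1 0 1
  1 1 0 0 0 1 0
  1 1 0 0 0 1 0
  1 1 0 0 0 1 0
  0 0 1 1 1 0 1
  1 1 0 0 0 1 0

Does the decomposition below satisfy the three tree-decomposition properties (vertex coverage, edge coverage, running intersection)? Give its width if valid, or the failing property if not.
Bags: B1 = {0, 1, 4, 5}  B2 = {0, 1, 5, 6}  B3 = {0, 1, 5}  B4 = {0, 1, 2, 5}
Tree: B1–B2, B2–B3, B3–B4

A tree decomposition must satisfy three properties: every vertex lies in some bag; for every edge, both endpoints lie together in some bag; and for every vertex, the bags containing it form a connected subtree. Here vertex 3 appears in no bag, so the decomposition is invalid.

No — vertex 3 appears in no bag.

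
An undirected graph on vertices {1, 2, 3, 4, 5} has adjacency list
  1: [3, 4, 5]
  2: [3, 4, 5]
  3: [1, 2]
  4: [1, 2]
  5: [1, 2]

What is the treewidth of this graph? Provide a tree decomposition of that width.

Every bag has size at most 3, so the width is 3 − 1 = 2 and tw(G) ≤ 2. For the lower bound, G contains the cycle 2–4–1–5–2, so G is not a forest; only forests have treewidth ≤ 1, hence tw(G) ≥ 2. Combining the bounds, tw(G) = 2.

Treewidth 2.
One optimal decomposition is:
Bags: B1 = {1, 2, 4}  B2 = {1, 2, 5}  B3 = {1, 2, 3}
Tree: B1–B2, B2–B3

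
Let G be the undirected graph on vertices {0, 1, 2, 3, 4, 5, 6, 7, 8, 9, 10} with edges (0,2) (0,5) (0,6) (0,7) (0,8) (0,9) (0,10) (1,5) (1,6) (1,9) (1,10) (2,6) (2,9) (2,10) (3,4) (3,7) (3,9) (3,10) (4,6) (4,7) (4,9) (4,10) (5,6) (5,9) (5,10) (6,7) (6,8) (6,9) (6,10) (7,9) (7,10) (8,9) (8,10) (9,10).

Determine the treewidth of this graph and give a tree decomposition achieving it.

Each bag holds 5 vertices, so the decomposition has width 4, which upper-bounds the treewidth. On the other hand G contains the 5-clique {3, 4, 7, 9, 10}. A clique must lie in a single bag of any decomposition, so no decomposition can have width below 4. Combining the bounds, tw(G) = 4.

Treewidth 4.
Bags: B1 = {0, 6, 7, 9, 10}  B2 = {0, 5, 6, 9, 10}  B3 = {0, 2, 6, 9, 10}  B4 = {4, 6, 7, 9, 10}  B5 = {1, 5, 6, 9, 10}  B6 = {3, 4, 7, 9, 10}  B7 = {0, 6, 8, 9, 10}
Tree: B1–B2, B2–B3, B1–B4, B2–B5, B4–B6, B2–B7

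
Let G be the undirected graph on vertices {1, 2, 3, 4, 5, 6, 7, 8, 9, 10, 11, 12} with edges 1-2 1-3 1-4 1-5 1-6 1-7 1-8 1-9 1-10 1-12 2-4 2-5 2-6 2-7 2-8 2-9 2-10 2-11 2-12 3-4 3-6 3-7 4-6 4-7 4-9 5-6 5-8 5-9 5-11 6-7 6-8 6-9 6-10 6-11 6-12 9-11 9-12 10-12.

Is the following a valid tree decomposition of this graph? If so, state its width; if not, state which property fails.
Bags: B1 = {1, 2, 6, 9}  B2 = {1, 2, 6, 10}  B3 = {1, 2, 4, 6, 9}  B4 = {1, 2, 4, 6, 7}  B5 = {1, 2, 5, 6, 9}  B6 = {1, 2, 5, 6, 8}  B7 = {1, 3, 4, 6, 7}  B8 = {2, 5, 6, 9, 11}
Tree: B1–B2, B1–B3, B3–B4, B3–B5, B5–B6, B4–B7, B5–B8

No — vertex 12 appears in no bag.

A tree decomposition must satisfy three properties: every vertex lies in some bag; for every edge, both endpoints lie together in some bag; and for every vertex, the bags containing it form a connected subtree. Here vertex 12 appears in no bag, so the decomposition is invalid.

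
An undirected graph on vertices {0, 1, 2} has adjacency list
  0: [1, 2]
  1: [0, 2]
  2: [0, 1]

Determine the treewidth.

A width-2 tree decomposition is:
Bags: B1 = {0, 1, 2}
Tree: (single bag)
With just one bag of size 3, the width is 3 − 1 = 2, so tw(G) ≤ 2. For the lower bound, the 3 vertices {0, 1, 2} are pairwise adjacent, and any tree decomposition puts a clique entirely inside one bag — forcing width ≥ 2. Hence tw(G) = 2 exactly.

2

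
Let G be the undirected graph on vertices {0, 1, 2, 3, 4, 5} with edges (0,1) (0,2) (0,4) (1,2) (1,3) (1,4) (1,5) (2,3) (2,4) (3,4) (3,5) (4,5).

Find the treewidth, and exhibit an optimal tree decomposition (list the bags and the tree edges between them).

Each bag holds 4 vertices, so the decomposition has width 3, which upper-bounds the treewidth. Conversely, {0, 1, 2, 4} is a clique of size 4, and the vertices of any clique must share a bag in every tree decomposition; so some bag has ≥ 4 vertices and tw(G) ≥ 3. The upper and lower bounds meet at 3, so that is the treewidth.

Treewidth 3.
One optimal decomposition is:
Bags: B1 = {1, 3, 4, 5}  B2 = {1, 2, 3, 4}  B3 = {0, 1, 2, 4}
Tree: B1–B2, B2–B3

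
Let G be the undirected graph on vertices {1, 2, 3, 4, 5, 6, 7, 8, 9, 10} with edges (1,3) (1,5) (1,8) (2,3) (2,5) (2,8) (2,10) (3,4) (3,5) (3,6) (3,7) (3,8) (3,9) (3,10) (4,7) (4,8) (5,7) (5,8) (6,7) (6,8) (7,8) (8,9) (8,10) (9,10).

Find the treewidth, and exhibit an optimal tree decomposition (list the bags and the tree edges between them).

Treewidth 3.
One such decomposition:
Bags: B1 = {2, 3, 5, 8}  B2 = {3, 5, 7, 8}  B3 = {2, 3, 8, 10}  B4 = {3, 4, 7, 8}  B5 = {3, 8, 9, 10}  B6 = {1, 3, 5, 8}  B7 = {3, 6, 7, 8}
Tree: B1–B2, B1–B3, B2–B4, B3–B5, B1–B6, B4–B7

Every bag has size at most 4, so the width is 4 − 1 = 3 and tw(G) ≤ 3. On the other hand G contains the 4-clique {3, 4, 7, 8}. A clique must lie in a single bag of any decomposition, so no decomposition can have width below 3. Hence tw(G) = 3 exactly.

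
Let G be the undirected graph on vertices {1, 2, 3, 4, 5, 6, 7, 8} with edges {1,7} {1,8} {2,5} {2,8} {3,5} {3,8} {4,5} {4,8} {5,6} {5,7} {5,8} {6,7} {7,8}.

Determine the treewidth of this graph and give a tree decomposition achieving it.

Treewidth 2.
Bags: B1 = {4, 5, 8}  B2 = {5, 7, 8}  B3 = {2, 5, 8}  B4 = {3, 5, 8}  B5 = {5, 6, 7}  B6 = {1, 7, 8}
Tree: B1–B2, B1–B3, B1–B4, B2–B5, B2–B6

Each bag holds 3 vertices, so the decomposition has width 2, which upper-bounds the treewidth. Conversely, {1, 7, 8} is a clique of size 3, and the vertices of any clique must share a bag in every tree decomposition; so some bag has ≥ 3 vertices and tw(G) ≥ 2. Hence tw(G) = 2 exactly.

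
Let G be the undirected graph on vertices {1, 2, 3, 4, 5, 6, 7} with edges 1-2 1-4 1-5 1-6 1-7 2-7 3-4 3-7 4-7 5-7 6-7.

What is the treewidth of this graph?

A width-2 tree decomposition is:
Bags: B1 = {1, 2, 7}  B2 = {1, 5, 7}  B3 = {1, 6, 7}  B4 = {1, 4, 7}  B5 = {3, 4, 7}
Tree: B1–B2, B2–B3, B2–B4, B4–B5
The largest bag has 3 vertices, giving width 2; this decomposition certifies tw(G) ≤ 2. On the other hand G contains the 3-clique {1, 2, 7}. A clique must lie in a single bag of any decomposition, so no decomposition can have width below 2. Hence tw(G) = 2 exactly.

2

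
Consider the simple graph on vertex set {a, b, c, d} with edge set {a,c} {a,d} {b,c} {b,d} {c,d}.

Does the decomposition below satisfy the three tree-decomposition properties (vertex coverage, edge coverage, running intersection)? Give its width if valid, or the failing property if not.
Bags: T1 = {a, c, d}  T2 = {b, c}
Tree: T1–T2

A tree decomposition must satisfy three properties: every vertex lies in some bag; for every edge, both endpoints lie together in some bag; and for every vertex, the bags containing it form a connected subtree. Here edge (d,b) lies in no bag, so the decomposition is invalid.

No — edge (d,b) lies in no bag.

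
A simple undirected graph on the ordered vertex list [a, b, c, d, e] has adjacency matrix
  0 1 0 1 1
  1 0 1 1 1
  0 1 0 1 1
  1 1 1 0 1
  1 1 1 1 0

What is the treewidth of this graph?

A width-3 tree decomposition is:
Bags: B1 = {a, b, d, e}  B2 = {b, c, d, e}
Tree: B1–B2
Every bag has size at most 4, so the width is 4 − 1 = 3 and tw(G) ≤ 3. Conversely, {b, c, d, e} is a clique of size 4, and the vertices of any clique must share a bag in every tree decomposition; so some bag has ≥ 4 vertices and tw(G) ≥ 3. Hence tw(G) = 3 exactly.

3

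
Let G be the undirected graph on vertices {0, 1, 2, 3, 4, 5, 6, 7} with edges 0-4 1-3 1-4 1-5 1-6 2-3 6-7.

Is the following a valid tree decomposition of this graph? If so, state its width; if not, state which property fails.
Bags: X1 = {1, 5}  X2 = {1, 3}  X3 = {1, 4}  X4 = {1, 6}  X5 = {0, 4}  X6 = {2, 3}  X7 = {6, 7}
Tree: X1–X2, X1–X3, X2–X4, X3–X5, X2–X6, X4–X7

Vertex coverage: the bags together contain {0, 1, 2, 3, 4, 5, 6, 7}, the full vertex set. Edge coverage: each edge of G has both endpoints in at least one bag. Running intersection: for every vertex, the bags containing it form a connected subtree. All three properties hold, so this is a valid tree decomposition of width max|bag| − 1 = 1, and hence tw(G) ≤ 1.

Yes; width 1.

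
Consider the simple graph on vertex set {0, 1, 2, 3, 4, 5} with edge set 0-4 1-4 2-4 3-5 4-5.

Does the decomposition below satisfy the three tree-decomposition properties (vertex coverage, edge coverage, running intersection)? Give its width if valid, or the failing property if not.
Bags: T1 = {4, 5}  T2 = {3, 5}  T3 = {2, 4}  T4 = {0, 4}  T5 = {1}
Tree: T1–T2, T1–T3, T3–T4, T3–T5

A tree decomposition must satisfy three properties: every vertex lies in some bag; for every edge, both endpoints lie together in some bag; and for every vertex, the bags containing it form a connected subtree. Here edge (4,1) lies in no bag, so the decomposition is invalid.

No — edge (4,1) lies in no bag.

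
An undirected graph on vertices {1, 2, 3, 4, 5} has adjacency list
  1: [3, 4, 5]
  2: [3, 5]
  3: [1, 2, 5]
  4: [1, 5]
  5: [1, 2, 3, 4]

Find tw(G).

A width-2 tree decomposition is:
Bags: B1 = {1, 3, 5}  B2 = {1, 4, 5}  B3 = {2, 3, 5}
Tree: B1–B2, B1–B3
The largest bag has 3 vertices, giving width 2; this decomposition certifies tw(G) ≤ 2. For the lower bound, the 3 vertices {1, 3, 5} are pairwise adjacent, and any tree decomposition puts a clique entirely inside one bag — forcing width ≥ 2. The upper and lower bounds meet at 2, so that is the treewidth.

2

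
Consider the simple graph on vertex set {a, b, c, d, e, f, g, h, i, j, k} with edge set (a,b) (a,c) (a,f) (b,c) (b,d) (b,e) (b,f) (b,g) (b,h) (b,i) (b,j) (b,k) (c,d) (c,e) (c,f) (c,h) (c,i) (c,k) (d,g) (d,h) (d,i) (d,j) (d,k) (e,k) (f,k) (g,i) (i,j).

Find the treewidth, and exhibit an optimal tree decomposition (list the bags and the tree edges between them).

Treewidth 3.
One such decomposition:
Bags: B1 = {b, c, f, k}  B2 = {b, c, d, k}  B3 = {b, c, d, h}  B4 = {b, c, d, i}  B5 = {b, d, g, i}  B6 = {b, d, i, j}  B7 = {b, c, e, k}  B8 = {a, b, c, f}
Tree: B1–B2, B2–B3, B2–B4, B4–B5, B5–B6, B2–B7, B1–B8

The largest bag has 4 vertices, giving width 3; this decomposition certifies tw(G) ≤ 3. Conversely, {b, d, g, i} is a clique of size 4, and the vertices of any clique must share a bag in every tree decomposition; so some bag has ≥ 4 vertices and tw(G) ≥ 3. Combining the bounds, tw(G) = 3.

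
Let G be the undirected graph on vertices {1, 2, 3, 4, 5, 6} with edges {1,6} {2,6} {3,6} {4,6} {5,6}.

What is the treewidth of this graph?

1

A width-1 tree decomposition is:
Bags: B1 = {1, 6}  B2 = {3, 6}  B3 = {2, 6}  B4 = {5, 6}  B5 = {4, 6}
Tree: B1–B2, B2–B3, B2–B4, B3–B5
Every bag has size at most 2, so the width is 2 − 1 = 1 and tw(G) ≤ 1. Since G has at least one edge (e.g. 6–1), it is not an edgeless graph, so tw(G) ≥ 1. Combining the bounds, tw(G) = 1.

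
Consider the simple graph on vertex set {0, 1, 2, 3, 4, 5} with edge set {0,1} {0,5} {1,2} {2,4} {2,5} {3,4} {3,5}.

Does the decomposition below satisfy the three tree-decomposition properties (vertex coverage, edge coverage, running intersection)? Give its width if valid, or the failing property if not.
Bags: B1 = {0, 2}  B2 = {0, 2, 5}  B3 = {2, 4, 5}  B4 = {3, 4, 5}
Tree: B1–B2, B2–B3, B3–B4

No — vertex 1 appears in no bag.

A tree decomposition must satisfy three properties: every vertex lies in some bag; for every edge, both endpoints lie together in some bag; and for every vertex, the bags containing it form a connected subtree. Here vertex 1 appears in no bag, so the decomposition is invalid.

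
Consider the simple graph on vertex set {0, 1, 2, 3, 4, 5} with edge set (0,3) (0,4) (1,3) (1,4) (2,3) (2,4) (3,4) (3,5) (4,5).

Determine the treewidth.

2

A width-2 tree decomposition is:
Bags: B1 = {1, 3, 4}  B2 = {2, 3, 4}  B3 = {3, 4, 5}  B4 = {0, 3, 4}
Tree: B1–B2, B2–B3, B1–B4
Every bag has size at most 3, so the width is 3 − 1 = 2 and tw(G) ≤ 2. For the lower bound, the 3 vertices {0, 3, 4} are pairwise adjacent, and any tree decomposition puts a clique entirely inside one bag — forcing width ≥ 2. Therefore the treewidth is 2.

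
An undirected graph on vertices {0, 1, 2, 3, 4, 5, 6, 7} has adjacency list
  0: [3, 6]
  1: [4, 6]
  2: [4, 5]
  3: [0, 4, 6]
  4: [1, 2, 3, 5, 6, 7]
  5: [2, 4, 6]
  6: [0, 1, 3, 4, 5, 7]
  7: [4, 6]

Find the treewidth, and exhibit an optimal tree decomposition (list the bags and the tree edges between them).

Every bag has size at most 3, so the width is 3 − 1 = 2 and tw(G) ≤ 2. Conversely, {0, 3, 6} is a clique of size 3, and the vertices of any clique must share a bag in every tree decomposition; so some bag has ≥ 3 vertices and tw(G) ≥ 2. Hence tw(G) = 2 exactly.

Treewidth 2.
One optimal decomposition is:
Bags: B1 = {3, 4, 6}  B2 = {1, 4, 6}  B3 = {4, 5, 6}  B4 = {0, 3, 6}  B5 = {2, 4, 5}  B6 = {4, 6, 7}
Tree: B1–B2, B2–B3, B1–B4, B3–B5, B1–B6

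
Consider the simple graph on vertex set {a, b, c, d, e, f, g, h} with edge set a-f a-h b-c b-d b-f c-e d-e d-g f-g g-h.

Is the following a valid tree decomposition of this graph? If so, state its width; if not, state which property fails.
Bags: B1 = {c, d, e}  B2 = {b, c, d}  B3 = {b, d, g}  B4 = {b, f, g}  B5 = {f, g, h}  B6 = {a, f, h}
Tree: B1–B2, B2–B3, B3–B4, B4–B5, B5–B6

Yes; width 2.

Every vertex of G appears in some bag (union = {a, b, c, d, e, f, g, h}); every edge is covered by a bag; and for each vertex v the set of bags containing v is connected in the bag tree. The decomposition is therefore valid. The largest bag has 3 vertices, so the width is 2.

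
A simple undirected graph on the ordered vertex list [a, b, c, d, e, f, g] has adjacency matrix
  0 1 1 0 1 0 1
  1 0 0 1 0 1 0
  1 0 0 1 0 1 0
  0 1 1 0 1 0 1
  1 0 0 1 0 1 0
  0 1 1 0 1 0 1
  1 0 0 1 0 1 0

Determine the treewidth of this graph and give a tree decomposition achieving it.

Treewidth 3.
One such decomposition:
Bags: B1 = {a, d, e, f}  B2 = {a, c, d, f}  B3 = {a, b, d, f}  B4 = {a, d, f, g}
Tree: B1–B2, B2–B3, B3–B4

The largest bag has 4 vertices, giving width 3; this decomposition certifies tw(G) ≤ 3. For the lower bound: the 4 vertex sets {e,f}, {a,c}, {d}, {b} are disjoint, each induces a connected subgraph, and every pair is joined by at least one edge of G. Contracting each set to a single vertex therefore yields K_{4} as a minor, and since treewidth is minor-monotone, tw(G) ≥ tw(K_{4}) = 3. The upper and lower bounds meet at 3, so that is the treewidth.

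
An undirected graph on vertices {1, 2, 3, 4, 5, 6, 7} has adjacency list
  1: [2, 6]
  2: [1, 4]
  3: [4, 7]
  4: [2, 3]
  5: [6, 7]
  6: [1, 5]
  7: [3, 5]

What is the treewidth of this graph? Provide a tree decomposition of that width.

Treewidth 2.
Bags: B1 = {2, 3, 4}  B2 = {1, 2, 3}  B3 = {1, 3, 6}  B4 = {3, 5, 6}  B5 = {3, 5, 7}
Tree: B1–B2, B2–B3, B3–B4, B4–B5

Each bag holds 3 vertices, so the decomposition has width 2, which upper-bounds the treewidth. Since 3–4–2–1–6–5–7–3 is a cycle in G, G is not acyclic. Forests are exactly the graphs of treewidth ≤ 1, so tw(G) ≥ 2. Hence tw(G) = 2 exactly.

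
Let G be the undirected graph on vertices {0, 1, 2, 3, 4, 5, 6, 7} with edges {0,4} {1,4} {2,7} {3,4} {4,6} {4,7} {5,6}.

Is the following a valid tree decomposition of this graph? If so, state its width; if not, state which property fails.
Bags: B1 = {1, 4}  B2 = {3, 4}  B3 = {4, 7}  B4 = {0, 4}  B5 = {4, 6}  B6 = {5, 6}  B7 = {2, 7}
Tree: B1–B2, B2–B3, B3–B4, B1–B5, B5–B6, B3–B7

Vertex coverage: the bags together contain {0, 1, 2, 3, 4, 5, 6, 7}, the full vertex set. Edge coverage: each edge of G has both endpoints in at least one bag. Running intersection: for every vertex, the bags containing it form a connected subtree. All three properties hold, so this is a valid tree decomposition of width max|bag| − 1 = 1, and hence tw(G) ≤ 1.

Yes; width 1.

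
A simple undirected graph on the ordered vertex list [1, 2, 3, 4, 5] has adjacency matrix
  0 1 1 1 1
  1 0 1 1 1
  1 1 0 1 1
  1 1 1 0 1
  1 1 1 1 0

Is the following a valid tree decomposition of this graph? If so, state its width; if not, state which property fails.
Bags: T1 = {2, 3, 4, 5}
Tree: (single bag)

No — vertex 1 appears in no bag.

A tree decomposition must satisfy three properties: every vertex lies in some bag; for every edge, both endpoints lie together in some bag; and for every vertex, the bags containing it form a connected subtree. Here vertex 1 appears in no bag, so the decomposition is invalid.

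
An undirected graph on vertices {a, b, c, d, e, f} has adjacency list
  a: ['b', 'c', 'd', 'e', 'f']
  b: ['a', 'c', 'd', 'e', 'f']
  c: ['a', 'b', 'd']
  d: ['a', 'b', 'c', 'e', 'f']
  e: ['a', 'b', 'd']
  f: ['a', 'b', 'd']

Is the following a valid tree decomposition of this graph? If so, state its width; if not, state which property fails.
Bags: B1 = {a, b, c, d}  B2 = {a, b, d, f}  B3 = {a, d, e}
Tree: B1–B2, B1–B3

No — edge (b,e) lies in no bag.

A tree decomposition must satisfy three properties: every vertex lies in some bag; for every edge, both endpoints lie together in some bag; and for every vertex, the bags containing it form a connected subtree. Here edge (b,e) lies in no bag, so the decomposition is invalid.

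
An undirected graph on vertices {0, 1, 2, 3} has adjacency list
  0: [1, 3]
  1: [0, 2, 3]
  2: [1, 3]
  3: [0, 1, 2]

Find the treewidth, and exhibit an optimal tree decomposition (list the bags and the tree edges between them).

The largest bag has 3 vertices, giving width 2; this decomposition certifies tw(G) ≤ 2. For the lower bound, the 3 vertices {0, 1, 3} are pairwise adjacent, and any tree decomposition puts a clique entirely inside one bag — forcing width ≥ 2. Therefore the treewidth is 2.

Treewidth 2.
One such decomposition:
Bags: B1 = {0, 1, 3}  B2 = {1, 2, 3}
Tree: B1–B2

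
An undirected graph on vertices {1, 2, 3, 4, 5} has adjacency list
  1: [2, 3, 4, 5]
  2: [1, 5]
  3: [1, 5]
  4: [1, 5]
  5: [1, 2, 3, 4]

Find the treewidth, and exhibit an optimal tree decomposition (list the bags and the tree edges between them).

Every bag has size at most 3, so the width is 3 − 1 = 2 and tw(G) ≤ 2. For the lower bound, the 3 vertices {1, 2, 5} are pairwise adjacent, and any tree decomposition puts a clique entirely inside one bag — forcing width ≥ 2. Combining the bounds, tw(G) = 2.

Treewidth 2.
One optimal decomposition is:
Bags: B1 = {1, 2, 5}  B2 = {1, 3, 5}  B3 = {1, 4, 5}
Tree: B1–B2, B1–B3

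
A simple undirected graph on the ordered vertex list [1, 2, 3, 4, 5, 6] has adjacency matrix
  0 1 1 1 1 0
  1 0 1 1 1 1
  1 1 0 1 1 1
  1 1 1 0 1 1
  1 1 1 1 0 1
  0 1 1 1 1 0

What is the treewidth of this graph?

A width-4 tree decomposition is:
Bags: B1 = {1, 2, 3, 4, 5}  B2 = {2, 3, 4, 5, 6}
Tree: B1–B2
The largest bag has 5 vertices, giving width 4; this decomposition certifies tw(G) ≤ 4. On the other hand G contains the 5-clique {1, 2, 3, 4, 5}. A clique must lie in a single bag of any decomposition, so no decomposition can have width below 4. Therefore the treewidth is 4.

4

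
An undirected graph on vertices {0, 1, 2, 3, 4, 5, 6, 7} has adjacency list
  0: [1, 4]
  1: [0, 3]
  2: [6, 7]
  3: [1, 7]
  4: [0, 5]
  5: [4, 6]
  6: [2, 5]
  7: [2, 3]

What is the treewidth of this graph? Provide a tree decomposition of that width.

Treewidth 2.
One such decomposition:
Bags: B1 = {0, 4, 5}  B2 = {0, 1, 5}  B3 = {1, 3, 5}  B4 = {3, 5, 7}  B5 = {2, 5, 7}  B6 = {2, 5, 6}
Tree: B1–B2, B2–B3, B3–B4, B4–B5, B5–B6

Every bag has size at most 3, so the width is 3 − 1 = 2 and tw(G) ≤ 2. Since 5–4–0–1–3–7–2–6–5 is a cycle in G, G is not acyclic. Forests are exactly the graphs of treewidth ≤ 1, so tw(G) ≥ 2. Hence tw(G) = 2 exactly.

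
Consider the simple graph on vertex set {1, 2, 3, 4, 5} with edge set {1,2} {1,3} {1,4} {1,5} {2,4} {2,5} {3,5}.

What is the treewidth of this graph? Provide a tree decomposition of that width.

Treewidth 2.
One such decomposition:
Bags: B1 = {1, 2, 5}  B2 = {1, 2, 4}  B3 = {1, 3, 5}
Tree: B1–B2, B1–B3

Every bag has size at most 3, so the width is 3 − 1 = 2 and tw(G) ≤ 2. For the lower bound, the 3 vertices {1, 2, 4} are pairwise adjacent, and any tree decomposition puts a clique entirely inside one bag — forcing width ≥ 2. Combining the bounds, tw(G) = 2.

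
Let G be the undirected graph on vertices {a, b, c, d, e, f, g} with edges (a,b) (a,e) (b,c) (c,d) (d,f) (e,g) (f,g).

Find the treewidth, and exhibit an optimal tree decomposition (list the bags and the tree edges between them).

Treewidth 2.
Bags: B1 = {b, c, d}  B2 = {a, b, d}  B3 = {a, d, e}  B4 = {d, e, g}  B5 = {d, f, g}
Tree: B1–B2, B2–B3, B3–B4, B4–B5

Each bag holds 3 vertices, so the decomposition has width 2, which upper-bounds the treewidth. For the lower bound, G contains the cycle d–c–b–a–e–g–f–d, so G is not a forest; only forests have treewidth ≤ 1, hence tw(G) ≥ 2. Hence tw(G) = 2 exactly.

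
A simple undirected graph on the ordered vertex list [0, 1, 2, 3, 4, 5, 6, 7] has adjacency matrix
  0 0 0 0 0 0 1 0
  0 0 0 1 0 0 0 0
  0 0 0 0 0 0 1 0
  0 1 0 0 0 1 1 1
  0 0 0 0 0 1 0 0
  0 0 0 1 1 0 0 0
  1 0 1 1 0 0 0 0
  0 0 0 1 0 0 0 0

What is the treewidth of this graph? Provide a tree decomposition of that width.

The largest bag has 2 vertices, giving width 1; this decomposition certifies tw(G) ≤ 1. Since G has at least one edge (e.g. 3–5), it is not an edgeless graph, so tw(G) ≥ 1. Hence tw(G) = 1 exactly.

Treewidth 1.
One such decomposition:
Bags: B1 = {3, 5}  B2 = {4, 5}  B3 = {3, 6}  B4 = {1, 3}  B5 = {2, 6}  B6 = {3, 7}  B7 = {0, 6}
Tree: B1–B2, B1–B3, B1–B4, B3–B5, B4–B6, B5–B7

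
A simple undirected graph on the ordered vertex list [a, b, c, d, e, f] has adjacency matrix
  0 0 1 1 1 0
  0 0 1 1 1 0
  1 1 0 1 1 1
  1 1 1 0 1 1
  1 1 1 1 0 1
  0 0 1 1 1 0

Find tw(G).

A width-3 tree decomposition is:
Bags: B1 = {a, c, d, e}  B2 = {b, c, d, e}  B3 = {c, d, e, f}
Tree: B1–B2, B1–B3
Every bag has size at most 4, so the width is 4 − 1 = 3 and tw(G) ≤ 3. For the lower bound, the 4 vertices {a, c, d, e} are pairwise adjacent, and any tree decomposition puts a clique entirely inside one bag — forcing width ≥ 3. Hence tw(G) = 3 exactly.

3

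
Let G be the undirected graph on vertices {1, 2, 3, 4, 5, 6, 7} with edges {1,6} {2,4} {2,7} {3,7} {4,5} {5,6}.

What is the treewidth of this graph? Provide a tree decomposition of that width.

Each bag holds 2 vertices, so the decomposition has width 1, which upper-bounds the treewidth. Any graph with an edge has treewidth ≥ 1, and G has the edge 3–7. Therefore the treewidth is 1.

Treewidth 1.
Bags: B1 = {3, 7}  B2 = {2, 7}  B3 = {2, 4}  B4 = {4, 5}  B5 = {5, 6}  B6 = {1, 6}
Tree: B1–B2, B2–B3, B3–B4, B4–B5, B5–B6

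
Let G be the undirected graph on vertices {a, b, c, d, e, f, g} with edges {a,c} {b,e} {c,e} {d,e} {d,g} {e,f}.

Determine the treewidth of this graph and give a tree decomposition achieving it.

Every bag has size at most 2, so the width is 2 − 1 = 1 and tw(G) ≤ 1. Since G has at least one edge (e.g. e–d), it is not an edgeless graph, so tw(G) ≥ 1. Hence tw(G) = 1 exactly.

Treewidth 1.
One optimal decomposition is:
Bags: B1 = {d, e}  B2 = {b, e}  B3 = {c, e}  B4 = {d, g}  B5 = {e, f}  B6 = {a, c}
Tree: B1–B2, B1–B3, B1–B4, B3–B5, B3–B6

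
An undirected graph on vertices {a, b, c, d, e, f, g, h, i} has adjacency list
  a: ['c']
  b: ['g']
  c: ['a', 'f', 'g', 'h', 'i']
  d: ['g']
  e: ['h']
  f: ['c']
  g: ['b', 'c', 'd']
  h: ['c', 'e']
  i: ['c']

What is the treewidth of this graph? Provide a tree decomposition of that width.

Treewidth 1.
Bags: B1 = {c, h}  B2 = {c, i}  B3 = {c, g}  B4 = {e, h}  B5 = {a, c}  B6 = {b, g}  B7 = {c, f}  B8 = {d, g}
Tree: B1–B2, B1–B3, B1–B4, B2–B5, B3–B6, B5–B7, B6–B8

The largest bag has 2 vertices, giving width 1; this decomposition certifies tw(G) ≤ 1. G has an edge, so its treewidth is at least 1. Hence tw(G) = 1 exactly.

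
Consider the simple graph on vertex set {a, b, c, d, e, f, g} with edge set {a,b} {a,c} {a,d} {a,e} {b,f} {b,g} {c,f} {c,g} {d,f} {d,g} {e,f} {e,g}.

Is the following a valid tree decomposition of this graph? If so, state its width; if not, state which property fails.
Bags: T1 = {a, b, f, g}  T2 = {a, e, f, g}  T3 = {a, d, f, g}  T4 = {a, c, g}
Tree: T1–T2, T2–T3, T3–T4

A tree decomposition must satisfy three properties: every vertex lies in some bag; for every edge, both endpoints lie together in some bag; and for every vertex, the bags containing it form a connected subtree. Here edge (f,c) lies in no bag, so the decomposition is invalid.

No — edge (f,c) lies in no bag.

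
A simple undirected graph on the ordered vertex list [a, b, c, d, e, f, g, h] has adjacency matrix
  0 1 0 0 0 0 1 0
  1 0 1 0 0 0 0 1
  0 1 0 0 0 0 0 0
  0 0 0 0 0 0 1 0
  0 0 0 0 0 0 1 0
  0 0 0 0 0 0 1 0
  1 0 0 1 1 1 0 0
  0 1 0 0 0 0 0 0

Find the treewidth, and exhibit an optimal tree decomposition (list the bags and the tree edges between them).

The largest bag has 2 vertices, giving width 1; this decomposition certifies tw(G) ≤ 1. G has an edge, so its treewidth is at least 1. Combining the bounds, tw(G) = 1.

Treewidth 1.
One optimal decomposition is:
Bags: B1 = {e, g}  B2 = {f, g}  B3 = {d, g}  B4 = {a, g}  B5 = {a, b}  B6 = {b, h}  B7 = {b, c}
Tree: B1–B2, B2–B3, B1–B4, B4–B5, B5–B6, B5–B7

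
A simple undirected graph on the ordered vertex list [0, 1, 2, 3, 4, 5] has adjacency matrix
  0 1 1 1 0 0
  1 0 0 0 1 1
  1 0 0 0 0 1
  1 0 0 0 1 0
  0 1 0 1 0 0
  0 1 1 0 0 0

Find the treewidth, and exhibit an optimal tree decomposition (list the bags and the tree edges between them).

The largest bag has 3 vertices, giving width 2; this decomposition certifies tw(G) ≤ 2. For the lower bound, G contains the cycle 2–5–1–0–2, so G is not a forest; only forests have treewidth ≤ 1, hence tw(G) ≥ 2. Combining the bounds, tw(G) = 2.

Treewidth 2.
One such decomposition:
Bags: B1 = {0, 2, 5}  B2 = {0, 1, 5}  B3 = {0, 1, 3}  B4 = {1, 3, 4}
Tree: B1–B2, B2–B3, B3–B4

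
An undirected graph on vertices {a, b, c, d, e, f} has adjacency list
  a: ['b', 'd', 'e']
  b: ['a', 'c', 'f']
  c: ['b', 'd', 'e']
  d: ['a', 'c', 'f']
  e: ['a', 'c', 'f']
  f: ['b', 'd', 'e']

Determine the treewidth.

A width-3 tree decomposition is:
Bags: B1 = {a, c, e, f}  B2 = {a, c, d, f}  B3 = {a, b, c, f}
Tree: B1–B2, B2–B3
The largest bag has 4 vertices, giving width 3; this decomposition certifies tw(G) ≤ 3. For the lower bound: the 4 vertex sets {a,e}, {c,d}, {f}, {b} are disjoint, each induces a connected subgraph, and every pair is joined by at least one edge of G. Contracting each set to a single vertex therefore yields K_{4} as a minor, and since treewidth is minor-monotone, tw(G) ≥ tw(K_{4}) = 3. The upper and lower bounds meet at 3, so that is the treewidth.

3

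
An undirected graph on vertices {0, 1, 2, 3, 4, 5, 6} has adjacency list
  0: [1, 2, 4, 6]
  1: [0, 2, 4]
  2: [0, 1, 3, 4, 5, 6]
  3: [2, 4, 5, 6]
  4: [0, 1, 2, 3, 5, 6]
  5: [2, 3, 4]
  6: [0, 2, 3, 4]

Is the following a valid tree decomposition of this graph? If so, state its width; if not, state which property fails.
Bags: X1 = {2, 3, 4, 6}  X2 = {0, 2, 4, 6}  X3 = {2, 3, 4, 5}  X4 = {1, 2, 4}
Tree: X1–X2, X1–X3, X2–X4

A tree decomposition must satisfy three properties: every vertex lies in some bag; for every edge, both endpoints lie together in some bag; and for every vertex, the bags containing it form a connected subtree. Here edge (0,1) lies in no bag, so the decomposition is invalid.

No — edge (0,1) lies in no bag.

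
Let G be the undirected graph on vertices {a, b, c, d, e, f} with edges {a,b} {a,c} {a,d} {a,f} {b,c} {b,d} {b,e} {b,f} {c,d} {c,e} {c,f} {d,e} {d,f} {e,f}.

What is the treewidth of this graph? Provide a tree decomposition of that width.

The largest bag has 5 vertices, giving width 4; this decomposition certifies tw(G) ≤ 4. On the other hand G contains the 5-clique {b, c, d, e, f}. A clique must lie in a single bag of any decomposition, so no decomposition can have width below 4. Hence tw(G) = 4 exactly.

Treewidth 4.
One such decomposition:
Bags: B1 = {b, c, d, e, f}  B2 = {a, b, c, d, f}
Tree: B1–B2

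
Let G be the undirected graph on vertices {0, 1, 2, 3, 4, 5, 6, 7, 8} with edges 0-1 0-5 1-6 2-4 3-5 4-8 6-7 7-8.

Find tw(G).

A width-1 tree decomposition is:
Bags: B1 = {2, 4}  B2 = {4, 8}  B3 = {7, 8}  B4 = {6, 7}  B5 = {1, 6}  B6 = {0, 1}  B7 = {0, 5}  B8 = {3, 5}
Tree: B1–B2, B2–B3, B3–B4, B4–B5, B5–B6, B6–B7, B7–B8
Each bag holds 2 vertices, so the decomposition has width 1, which upper-bounds the treewidth. Since G has at least one edge (e.g. 2–4), it is not an edgeless graph, so tw(G) ≥ 1. The upper and lower bounds meet at 1, so that is the treewidth.

1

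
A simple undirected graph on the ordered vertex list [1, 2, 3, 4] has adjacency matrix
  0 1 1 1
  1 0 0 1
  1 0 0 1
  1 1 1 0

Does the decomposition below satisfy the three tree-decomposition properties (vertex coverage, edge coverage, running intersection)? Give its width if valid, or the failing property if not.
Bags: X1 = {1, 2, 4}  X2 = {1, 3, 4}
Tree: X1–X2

Every vertex of G appears in some bag (union = {1, 2, 3, 4}); every edge is covered by a bag; and for each vertex v the set of bags containing v is connected in the bag tree. The decomposition is therefore valid. The largest bag has 3 vertices, so the width is 2.

Yes; width 2.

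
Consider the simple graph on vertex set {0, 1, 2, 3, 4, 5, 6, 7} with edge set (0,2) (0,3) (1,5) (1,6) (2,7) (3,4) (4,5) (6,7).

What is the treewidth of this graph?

2

A width-2 tree decomposition is:
Bags: B1 = {0, 3, 4}  B2 = {0, 4, 5}  B3 = {0, 1, 5}  B4 = {0, 1, 6}  B5 = {0, 6, 7}  B6 = {0, 2, 7}
Tree: B1–B2, B2–B3, B3–B4, B4–B5, B5–B6
The largest bag has 3 vertices, giving width 2; this decomposition certifies tw(G) ≤ 2. Since 0–3–4–5–1–6–7–2–0 is a cycle in G, G is not acyclic. Forests are exactly the graphs of treewidth ≤ 1, so tw(G) ≥ 2. The upper and lower bounds meet at 2, so that is the treewidth.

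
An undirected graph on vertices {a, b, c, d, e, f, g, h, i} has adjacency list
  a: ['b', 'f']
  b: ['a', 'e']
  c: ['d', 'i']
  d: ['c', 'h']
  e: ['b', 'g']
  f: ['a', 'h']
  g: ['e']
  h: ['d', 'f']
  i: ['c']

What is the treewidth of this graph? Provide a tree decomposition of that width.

Treewidth 1.
Bags: B1 = {e, g}  B2 = {b, e}  B3 = {a, b}  B4 = {a, f}  B5 = {f, h}  B6 = {d, h}  B7 = {c, d}  B8 = {c, i}
Tree: B1–B2, B2–B3, B3–B4, B4–B5, B5–B6, B6–B7, B7–B8

The largest bag has 2 vertices, giving width 1; this decomposition certifies tw(G) ≤ 1. G has an edge, so its treewidth is at least 1. Therefore the treewidth is 1.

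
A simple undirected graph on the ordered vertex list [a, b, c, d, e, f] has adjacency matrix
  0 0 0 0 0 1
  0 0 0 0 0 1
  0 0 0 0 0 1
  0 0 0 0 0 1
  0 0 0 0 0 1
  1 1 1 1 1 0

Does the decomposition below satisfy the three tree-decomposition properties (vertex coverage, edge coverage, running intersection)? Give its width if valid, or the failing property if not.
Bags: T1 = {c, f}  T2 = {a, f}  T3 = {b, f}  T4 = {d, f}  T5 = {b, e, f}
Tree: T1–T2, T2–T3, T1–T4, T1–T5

No — bags containing vertex b are not connected in the tree.

A tree decomposition must satisfy three properties: every vertex lies in some bag; for every edge, both endpoints lie together in some bag; and for every vertex, the bags containing it form a connected subtree. Here bags containing vertex b are not connected in the tree, so the decomposition is invalid.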